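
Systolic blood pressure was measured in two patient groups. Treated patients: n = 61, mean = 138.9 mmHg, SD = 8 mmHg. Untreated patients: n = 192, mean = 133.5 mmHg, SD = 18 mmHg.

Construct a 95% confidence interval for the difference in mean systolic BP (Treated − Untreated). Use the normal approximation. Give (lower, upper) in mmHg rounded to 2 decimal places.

(2.16, 8.64)

Standard errors of each mean: 8/√61 = 1.0243 and 18/√192 = 1.2990.
SE(x̄₁ − x̄₂) = √(1.0243² + 1.2990²) = 1.6543 for independent samples with unequal variances.
With z* = 1.960, the margin is 1.960 × 1.6543 = 3.2424.
x̄₁ − x̄₂ = 138.9 − 133.5 = 5.4000; the interval is 5.4000 ± 3.2424 = (2.16, 8.64).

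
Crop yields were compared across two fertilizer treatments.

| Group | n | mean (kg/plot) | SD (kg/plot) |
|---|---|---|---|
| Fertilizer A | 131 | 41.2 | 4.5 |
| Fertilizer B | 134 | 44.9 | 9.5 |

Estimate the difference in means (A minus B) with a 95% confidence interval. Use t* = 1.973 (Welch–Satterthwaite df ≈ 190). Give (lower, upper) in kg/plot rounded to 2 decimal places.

SE₁ = s₁/√n₁ = 4.5/√131 = 0.3932; SE₂ = 9.5/√134 = 0.8207.
Independent samples, unequal variances: SE_diff = √(SE₁² + SE₂²) = √(0.15460624 + 0.67354849) = 0.9100.
t* = 1.973, so margin of error = 1.973 × 0.9100 = 1.7954.
Difference in means = 41.2 − 44.9 = -3.7000.
-3.7000 ± 1.7954 → (-5.50, -1.90).

(-5.50, -1.90)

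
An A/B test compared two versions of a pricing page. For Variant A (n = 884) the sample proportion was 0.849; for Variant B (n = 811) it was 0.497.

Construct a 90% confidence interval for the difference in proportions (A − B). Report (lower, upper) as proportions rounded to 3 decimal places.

SE₁ = √(p̂₁(1−p̂₁)/n₁) = √(0.8490·0.1510/884) = 0.01204; SE₂ = √(0.4970·0.5030/811) = 0.01756.
Independent samples: SE of the difference = √(SE₁² + SE₂²) = √(0.0001449616 + 0.0003083536) = 0.02129.
z* for 90% confidence is 1.645, so the margin of error is 1.645 × 0.02129 = 0.03502.
Point estimate p̂₁ − p̂₂ = 0.8490 − 0.4970 = 0.3520.
0.3520 ± 0.03502 → (0.317, 0.387).

(0.317, 0.387)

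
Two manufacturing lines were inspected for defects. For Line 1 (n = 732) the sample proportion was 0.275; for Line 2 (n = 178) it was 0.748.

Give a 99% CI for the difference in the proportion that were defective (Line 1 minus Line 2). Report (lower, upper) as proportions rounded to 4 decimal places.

(-0.5670, -0.3790)

SE₁ = √(p̂₁(1−p̂₁)/n₁) = √(0.2750·0.7250/732) = 0.01650; SE₂ = √(0.7480·0.2520/178) = 0.03254.
Independent samples: SE of the difference = √(SE₁² + SE₂²) = √(0.00027225 + 0.0010588516) = 0.03648.
z* for 99% confidence is 2.576, so the margin of error is 2.576 × 0.03648 = 0.09397.
Point estimate p̂₁ − p̂₂ = 0.2750 − 0.7480 = -0.4730.
-0.4730 ± 0.09397 → (-0.5670, -0.3790).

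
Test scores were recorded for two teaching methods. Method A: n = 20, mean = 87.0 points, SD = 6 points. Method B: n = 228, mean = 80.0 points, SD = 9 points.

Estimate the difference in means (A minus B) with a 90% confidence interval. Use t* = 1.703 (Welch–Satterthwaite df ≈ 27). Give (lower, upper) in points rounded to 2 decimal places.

(4.50, 9.50)

Per-group SEs: s₁/√n₁ = 6/√20 = 1.3416, s₂/√n₂ = 9/√228 = 0.5960.
Unpooled SE of the difference: √(1.79989056 + 0.355216) = 1.4680.
Margin of error = t* · SE = 1.703 × 1.4680 = 2.5000.
x̄₁ − x̄₂ = 87.0 − 80.0 = 7.0000.
CI: 7.0000 ± 2.5000 = (4.50, 9.50).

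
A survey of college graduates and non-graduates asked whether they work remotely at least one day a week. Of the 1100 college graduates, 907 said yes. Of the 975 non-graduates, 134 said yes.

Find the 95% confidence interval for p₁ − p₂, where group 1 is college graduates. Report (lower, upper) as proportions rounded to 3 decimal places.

Sample proportions: 907/1100 = 0.8245, 134/975 = 0.1374.
Each SE is √(p̂(1−p̂)/n): √(0.8245·0.1755/1100) = 0.01147 and √(0.1374·0.8626/975) = 0.01103.
SE(p̂₁ − p̂₂) = √(SE₁² + SE₂²) = √(0.0001315609 + 0.0001216609) = 0.01591, since the two samples are independent.
At 95% confidence z* = 1.960; margin = 1.960 × 0.01591 = 0.03118.
The difference is 0.8245 − 0.1374 = 0.6871, so the interval is 0.6871 ± 0.03118 = (0.656, 0.718).

(0.656, 0.718)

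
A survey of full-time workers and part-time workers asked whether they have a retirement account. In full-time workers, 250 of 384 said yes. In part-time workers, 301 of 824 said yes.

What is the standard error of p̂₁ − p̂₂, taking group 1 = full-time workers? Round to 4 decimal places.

0.0295

Sample proportions: 250/384 = 0.6510, 301/824 = 0.3653.
Each SE is √(p̂(1−p̂)/n): √(0.6510·0.3490/384) = 0.02432 and √(0.3653·0.6347/824) = 0.01677.
SE(p̂₁ − p̂₂) = √(SE₁² + SE₂²) = √(0.0005914624 + 0.0002812329) = 0.02954, since the two samples are independent.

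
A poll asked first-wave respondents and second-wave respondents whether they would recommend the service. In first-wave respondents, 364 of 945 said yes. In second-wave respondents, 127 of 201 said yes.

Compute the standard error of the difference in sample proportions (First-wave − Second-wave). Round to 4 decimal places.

p̂₁ = 364/945 = 0.3852 and p̂₂ = 127/201 = 0.6318.
SE₁ = √(p̂₁(1−p̂₁)/n₁) = √(0.3852·0.6148/945) = 0.01583; SE₂ = √(0.6318·0.3682/201) = 0.03402.
Independent samples: SE of the difference = √(SE₁² + SE₂²) = √(0.0002505889 + 0.0011573604) = 0.03752.

0.0375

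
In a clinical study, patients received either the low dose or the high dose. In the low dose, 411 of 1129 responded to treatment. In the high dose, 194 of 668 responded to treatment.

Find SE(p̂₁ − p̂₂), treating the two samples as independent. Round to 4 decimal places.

First, p̂₁ = 411/1129 = 0.3640; p̂₂ = 194/668 = 0.2904.
The two standard errors are √(0.3640×0.6360/1129) = 0.01432 and √(0.2904×0.7096/668) = 0.01756.
Because the samples are independent, SE_diff = √(0.01432² + 0.01756²) = 0.02266.

0.0227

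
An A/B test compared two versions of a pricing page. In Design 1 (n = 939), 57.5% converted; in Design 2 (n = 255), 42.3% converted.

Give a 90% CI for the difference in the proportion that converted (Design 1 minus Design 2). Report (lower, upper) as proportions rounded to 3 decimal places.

(0.095, 0.209)

SE₁ = √(p̂₁(1−p̂₁)/n₁) = √(0.5750·0.4250/939) = 0.01613; SE₂ = √(0.4230·0.5770/255) = 0.03094.
Independent samples: SE of the difference = √(SE₁² + SE₂²) = √(0.0002601769 + 0.0009572836) = 0.03489.
z* for 90% confidence is 1.645, so the margin of error is 1.645 × 0.03489 = 0.05739.
Point estimate p̂₁ − p̂₂ = 0.5750 − 0.4230 = 0.1520.
0.1520 ± 0.05739 → (0.095, 0.209).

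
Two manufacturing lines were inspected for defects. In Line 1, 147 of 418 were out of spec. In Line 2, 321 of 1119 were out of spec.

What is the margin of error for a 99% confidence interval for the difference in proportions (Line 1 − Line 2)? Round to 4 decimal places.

Sample proportions: 147/418 = 0.3517, 321/1119 = 0.2869.
Each SE is √(p̂(1−p̂)/n): √(0.3517·0.6483/418) = 0.02336 and √(0.2869·0.7131/1119) = 0.01352.
SE(p̂₁ − p̂₂) = √(SE₁² + SE₂²) = √(0.0005456896 + 0.0001827904) = 0.02699, since the two samples are independent.
At 99% confidence z* = 2.576; margin = 2.576 × 0.02699 = 0.06953.

0.0695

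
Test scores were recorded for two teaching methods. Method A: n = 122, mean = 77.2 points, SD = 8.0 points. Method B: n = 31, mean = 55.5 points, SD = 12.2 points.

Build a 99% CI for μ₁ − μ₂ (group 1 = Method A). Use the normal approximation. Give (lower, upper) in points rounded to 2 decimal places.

(15.76, 27.64)

SE₁ = s₁/√n₁ = 8.0/√122 = 0.7243; SE₂ = 12.2/√31 = 2.1912.
Independent samples, unequal variances: SE_diff = √(SE₁² + SE₂²) = √(0.52461049 + 4.80135744) = 2.3078.
z* = 2.576, so margin of error = 2.576 × 2.3078 = 5.9449.
Difference in means = 77.2 − 55.5 = 21.7000.
21.7000 ± 5.9449 → (15.76, 27.64).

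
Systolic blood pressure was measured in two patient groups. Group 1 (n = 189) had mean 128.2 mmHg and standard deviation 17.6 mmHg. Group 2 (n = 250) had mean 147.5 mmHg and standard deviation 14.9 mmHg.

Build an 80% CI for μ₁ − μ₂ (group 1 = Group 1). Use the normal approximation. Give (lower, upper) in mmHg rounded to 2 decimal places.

(-21.34, -17.26)

Per-group SEs: s₁/√n₁ = 17.6/√189 = 1.2802, s₂/√n₂ = 14.9/√250 = 0.9424.
Unpooled SE of the difference: √(1.63891204 + 0.88811776) = 1.5897.
Margin of error = z* · SE = 1.282 × 1.5897 = 2.0380.
x̄₁ − x̄₂ = 128.2 − 147.5 = -19.3000.
CI: -19.3000 ± 2.0380 = (-21.34, -17.26).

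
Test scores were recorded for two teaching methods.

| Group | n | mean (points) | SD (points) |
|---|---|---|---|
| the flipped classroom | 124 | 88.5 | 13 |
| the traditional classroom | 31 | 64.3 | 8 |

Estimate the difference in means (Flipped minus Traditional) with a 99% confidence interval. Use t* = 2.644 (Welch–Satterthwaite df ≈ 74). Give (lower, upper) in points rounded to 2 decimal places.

(19.31, 29.09)

Standard errors of each mean: 13/√124 = 1.1674 and 8/√31 = 1.4368.
SE(x̄₁ − x̄₂) = √(1.1674² + 1.4368²) = 1.8513 for independent samples with unequal variances.
With t* = 2.644, the margin is 2.644 × 1.8513 = 4.8948.
x̄₁ − x̄₂ = 88.5 − 64.3 = 24.2000; the interval is 24.2000 ± 4.8948 = (19.31, 29.09).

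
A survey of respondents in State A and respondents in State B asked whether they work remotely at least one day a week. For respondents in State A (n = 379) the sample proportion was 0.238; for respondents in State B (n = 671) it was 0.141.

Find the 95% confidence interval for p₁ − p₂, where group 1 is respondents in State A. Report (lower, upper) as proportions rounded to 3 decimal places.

The two standard errors are √(0.2380×0.7620/379) = 0.02187 and √(0.1410×0.8590/671) = 0.01344.
Because the samples are independent, SE_diff = √(0.02187² + 0.01344²) = 0.02567.
Using z* = 1.960 for 95%, ME = 1.960 × 0.02567 = 0.05031.
p̂₁ − p̂₂ = 0.0970; interval 0.0970 ± 0.05031 gives (0.047, 0.147).

(0.047, 0.147)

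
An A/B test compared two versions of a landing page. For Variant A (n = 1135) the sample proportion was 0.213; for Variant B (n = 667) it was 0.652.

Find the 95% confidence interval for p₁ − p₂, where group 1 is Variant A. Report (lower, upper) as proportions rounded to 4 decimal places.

SE₁ = √(p̂₁(1−p̂₁)/n₁) = √(0.2130·0.7870/1135) = 0.01215; SE₂ = √(0.6520·0.3480/667) = 0.01844.
Independent samples: SE of the difference = √(SE₁² + SE₂²) = √(0.0001476225 + 0.0003400336) = 0.02208.
z* for 95% confidence is 1.960, so the margin of error is 1.960 × 0.02208 = 0.04328.
Point estimate p̂₁ − p̂₂ = 0.2130 − 0.6520 = -0.4390.
-0.4390 ± 0.04328 → (-0.4823, -0.3957).

(-0.4823, -0.3957)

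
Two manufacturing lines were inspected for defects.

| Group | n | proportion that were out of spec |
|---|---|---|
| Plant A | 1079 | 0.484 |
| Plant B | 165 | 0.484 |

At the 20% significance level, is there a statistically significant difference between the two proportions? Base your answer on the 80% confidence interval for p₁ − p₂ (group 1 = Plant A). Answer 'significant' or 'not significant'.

Each SE is √(p̂(1−p̂)/n): √(0.4840·0.5160/1079) = 0.01521 and √(0.4840·0.5160/165) = 0.03891.
SE(p̂₁ − p̂₂) = √(SE₁² + SE₂²) = √(0.0002313441 + 0.0015139881) = 0.04178, since the two samples are independent.
At 80% confidence z* = 1.282; margin = 1.282 × 0.04178 = 0.05356.
The difference is 0.4840 − 0.4840 = 0.0000, so the interval is 0.0000 ± 0.05356 = (-0.05356, 0.05356).
The interval (-0.05356, 0.05356) contains 0, so the difference is not significant.

not significant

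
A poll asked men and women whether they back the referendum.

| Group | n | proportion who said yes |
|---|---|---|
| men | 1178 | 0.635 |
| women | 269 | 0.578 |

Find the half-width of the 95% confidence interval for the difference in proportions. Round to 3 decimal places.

Each SE is √(p̂(1−p̂)/n): √(0.6350·0.3650/1178) = 0.01403 and √(0.5780·0.4220/269) = 0.03011.
SE(p̂₁ − p̂₂) = √(SE₁² + SE₂²) = √(0.0001968409 + 0.0009066121) = 0.03322, since the two samples are independent.
At 95% confidence z* = 1.960; margin = 1.960 × 0.03322 = 0.06511.

0.065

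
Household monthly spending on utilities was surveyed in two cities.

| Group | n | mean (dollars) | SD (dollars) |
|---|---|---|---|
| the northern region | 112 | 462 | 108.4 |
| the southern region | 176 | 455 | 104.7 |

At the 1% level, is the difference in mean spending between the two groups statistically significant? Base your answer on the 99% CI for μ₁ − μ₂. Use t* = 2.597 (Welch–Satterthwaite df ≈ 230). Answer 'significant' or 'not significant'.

Per-group SEs: s₁/√n₁ = 108.4/√112 = 10.2428, s₂/√n₂ = 104.7/√176 = 7.8921.
Unpooled SE of the difference: √(104.91495184 + 62.28524241) = 12.9306.
Margin of error = t* · SE = 2.597 × 12.9306 = 33.5808.
x̄₁ − x̄₂ = 462 − 455 = 7.0000.
CI: 7.0000 ± 33.5808 = (-26.5808, 40.5808).
The interval (-26.5808, 40.5808) contains 0, so the difference is not significant.

not significant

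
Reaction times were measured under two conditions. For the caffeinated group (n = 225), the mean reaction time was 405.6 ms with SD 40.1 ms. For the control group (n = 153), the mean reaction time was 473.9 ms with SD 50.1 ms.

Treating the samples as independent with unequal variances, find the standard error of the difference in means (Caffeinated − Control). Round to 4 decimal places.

Standard errors of each mean: 40.1/√225 = 2.6733 and 50.1/√153 = 4.0503.
SE(x̄₁ − x̄₂) = √(2.6733² + 4.0503²) = 4.8530 for independent samples with unequal variances.

4.8530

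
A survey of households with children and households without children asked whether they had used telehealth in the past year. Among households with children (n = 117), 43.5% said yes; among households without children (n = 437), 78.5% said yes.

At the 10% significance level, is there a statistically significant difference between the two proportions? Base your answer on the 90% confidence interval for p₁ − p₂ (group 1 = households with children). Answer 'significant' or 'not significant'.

significant

Each SE is √(p̂(1−p̂)/n): √(0.4350·0.5650/117) = 0.04583 and √(0.7850·0.2150/437) = 0.01965.
SE(p̂₁ − p̂₂) = √(SE₁² + SE₂²) = √(0.0021003889 + 0.0003861225) = 0.04986, since the two samples are independent.
At 90% confidence z* = 1.645; margin = 1.645 × 0.04986 = 0.08202.
The difference is 0.4350 − 0.7850 = -0.3500, so the interval is -0.3500 ± 0.08202 = (-0.43202, -0.26798).
The interval (-0.43202, -0.26798) does not contain 0, so the difference is significant.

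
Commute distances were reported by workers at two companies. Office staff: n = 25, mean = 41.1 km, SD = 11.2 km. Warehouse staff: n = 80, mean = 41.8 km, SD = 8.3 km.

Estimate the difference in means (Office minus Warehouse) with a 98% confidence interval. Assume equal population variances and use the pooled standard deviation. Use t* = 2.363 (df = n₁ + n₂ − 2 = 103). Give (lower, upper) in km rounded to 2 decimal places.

s_p = √[((n₁−1)s₁² + (n₂−1)s₂²)/(n₁+n₂−2)] = √[(24·11.2² + 79·8.3²)/103] = 9.0591.
SE = 9.0591·√(1/25 + 1/80) = 2.0757.
With t* = 2.363, margin = 2.363 × 2.0757 = 4.9049.
x̄₁ − x̄₂ = 41.1 − 41.8 = -0.7000; interval -0.7000 ± 4.9049 = (-5.60, 4.20).

(-5.60, 4.20)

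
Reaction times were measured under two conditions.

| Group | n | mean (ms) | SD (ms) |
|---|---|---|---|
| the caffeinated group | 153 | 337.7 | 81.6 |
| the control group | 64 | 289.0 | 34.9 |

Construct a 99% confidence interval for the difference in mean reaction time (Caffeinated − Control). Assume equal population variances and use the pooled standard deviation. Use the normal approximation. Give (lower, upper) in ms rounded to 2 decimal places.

(21.41, 75.99)

Pooled variance s_p² = [152·81.6² + 63·34.9²] / (153+64−2) = 5064.3523, so s_p = 71.1643.
SE_diff = s_p·√(1/n₁ + 1/n₂) = 71.1643·√(1/153 + 1/64) = 10.5939.
z* = 2.576; margin = 2.576 × 10.5939 = 27.2899.
Difference = 337.7 − 289.0 = 48.7000.
48.7000 ± 27.2899 → (21.41, 75.99).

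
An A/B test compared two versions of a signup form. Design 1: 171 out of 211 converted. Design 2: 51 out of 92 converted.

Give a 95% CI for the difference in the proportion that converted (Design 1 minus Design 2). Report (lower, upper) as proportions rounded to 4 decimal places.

p̂₁ = 171/211 = 0.8104 and p̂₂ = 51/92 = 0.5543.
SE₁ = √(p̂₁(1−p̂₁)/n₁) = √(0.8104·0.1896/211) = 0.02699; SE₂ = √(0.5543·0.4457/92) = 0.05182.
Independent samples: SE of the difference = √(SE₁² + SE₂²) = √(0.0007284601 + 0.0026853124) = 0.05843.
z* for 95% confidence is 1.960, so the margin of error is 1.960 × 0.05843 = 0.11452.
Point estimate p̂₁ − p̂₂ = 0.8104 − 0.5543 = 0.2561.
0.2561 ± 0.11452 → (0.1416, 0.3706).

(0.1416, 0.3706)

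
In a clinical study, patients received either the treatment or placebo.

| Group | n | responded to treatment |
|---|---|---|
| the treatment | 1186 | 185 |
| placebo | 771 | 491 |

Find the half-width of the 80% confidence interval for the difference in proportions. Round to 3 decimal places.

0.026

p̂₁ = 185/1186 = 0.1560 and p̂₂ = 491/771 = 0.6368.
SE₁ = √(p̂₁(1−p̂₁)/n₁) = √(0.1560·0.8440/1186) = 0.01054; SE₂ = √(0.6368·0.3632/771) = 0.01732.
Independent samples: SE of the difference = √(SE₁² + SE₂²) = √(0.0001110916 + 0.0002999824) = 0.02027.
z* for 80% confidence is 1.282, so the margin of error is 1.282 × 0.02027 = 0.02599.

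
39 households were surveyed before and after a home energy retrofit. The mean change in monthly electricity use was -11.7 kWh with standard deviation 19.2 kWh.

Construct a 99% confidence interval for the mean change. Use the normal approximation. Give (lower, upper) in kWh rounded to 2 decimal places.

Paired design: SE = s_d/√n = 19.2/√39 = 3.0745.
z* = 2.576; margin of error = 2.576 × 3.0745 = 7.9199.
-11.7 ± 7.9199 → (-19.62, -3.78).

(-19.62, -3.78)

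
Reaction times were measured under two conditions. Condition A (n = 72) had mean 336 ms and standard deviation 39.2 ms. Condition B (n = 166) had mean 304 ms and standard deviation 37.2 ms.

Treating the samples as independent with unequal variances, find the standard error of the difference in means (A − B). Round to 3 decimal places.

5.448

SE₁ = s₁/√n₁ = 39.2/√72 = 4.6198; SE₂ = 37.2/√166 = 2.8873.
Independent samples, unequal variances: SE_diff = √(SE₁² + SE₂²) = √(21.34255204 + 8.33650129) = 5.4478.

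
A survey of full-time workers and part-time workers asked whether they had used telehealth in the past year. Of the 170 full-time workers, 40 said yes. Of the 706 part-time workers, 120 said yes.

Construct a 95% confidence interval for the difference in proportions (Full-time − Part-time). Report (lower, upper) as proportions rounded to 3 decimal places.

p̂₁ = 40/170 = 0.2353 and p̂₂ = 120/706 = 0.1700.
SE₁ = √(p̂₁(1−p̂₁)/n₁) = √(0.2353·0.7647/170) = 0.03253; SE₂ = √(0.1700·0.8300/706) = 0.01414.
Independent samples: SE of the difference = √(SE₁² + SE₂²) = √(0.0010582009 + 0.0001999396) = 0.03547.
z* for 95% confidence is 1.960, so the margin of error is 1.960 × 0.03547 = 0.06952.
Point estimate p̂₁ − p̂₂ = 0.2353 − 0.1700 = 0.0653.
0.0653 ± 0.06952 → (-0.004, 0.135).

(-0.004, 0.135)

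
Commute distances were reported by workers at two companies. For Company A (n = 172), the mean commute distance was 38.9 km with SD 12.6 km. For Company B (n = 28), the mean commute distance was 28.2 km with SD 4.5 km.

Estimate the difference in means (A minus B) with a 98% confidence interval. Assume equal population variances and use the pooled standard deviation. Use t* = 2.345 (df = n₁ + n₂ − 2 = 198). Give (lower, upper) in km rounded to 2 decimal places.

(5.05, 16.35)

Pooled variance s_p² = [171·12.6² + 27·4.5²] / (172+28−2) = 139.8723, so s_p = 11.8268.
SE_diff = s_p·√(1/n₁ + 1/n₂) = 11.8268·√(1/172 + 1/28) = 2.4101.
t* = 2.345; margin = 2.345 × 2.4101 = 5.6517.
Difference = 38.9 − 28.2 = 10.7000.
10.7000 ± 5.6517 → (5.05, 16.35).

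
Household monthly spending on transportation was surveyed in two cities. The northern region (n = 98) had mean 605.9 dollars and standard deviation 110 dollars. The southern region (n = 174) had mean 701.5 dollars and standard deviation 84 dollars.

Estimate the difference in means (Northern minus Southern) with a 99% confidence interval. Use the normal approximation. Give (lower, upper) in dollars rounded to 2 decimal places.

(-128.59, -62.61)

Standard errors of each mean: 110/√98 = 11.1117 and 84/√174 = 6.3680.
SE(x̄₁ − x̄₂) = √(11.1117² + 6.3680²) = 12.8071 for independent samples with unequal variances.
With z* = 2.576, the margin is 2.576 × 12.8071 = 32.9911.
x̄₁ − x̄₂ = 605.9 − 701.5 = -95.6000; the interval is -95.6000 ± 32.9911 = (-128.59, -62.61).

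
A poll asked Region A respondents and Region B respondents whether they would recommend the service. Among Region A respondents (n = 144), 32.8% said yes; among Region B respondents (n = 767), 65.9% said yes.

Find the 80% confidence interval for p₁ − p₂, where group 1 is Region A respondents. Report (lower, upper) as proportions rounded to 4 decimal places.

(-0.3857, -0.2763)

SE₁ = √(p̂₁(1−p̂₁)/n₁) = √(0.3280·0.6720/144) = 0.03912; SE₂ = √(0.6590·0.3410/767) = 0.01712.
Independent samples: SE of the difference = √(SE₁² + SE₂²) = √(0.0015303744 + 0.0002930944) = 0.04270.
z* for 80% confidence is 1.282, so the margin of error is 1.282 × 0.04270 = 0.05474.
Point estimate p̂₁ − p̂₂ = 0.3280 − 0.6590 = -0.3310.
-0.3310 ± 0.05474 → (-0.3857, -0.2763).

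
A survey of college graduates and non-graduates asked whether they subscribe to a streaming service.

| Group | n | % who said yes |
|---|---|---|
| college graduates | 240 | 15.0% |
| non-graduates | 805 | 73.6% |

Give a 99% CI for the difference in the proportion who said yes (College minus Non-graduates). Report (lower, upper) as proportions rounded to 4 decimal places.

The two standard errors are √(0.1500×0.8500/240) = 0.02305 and √(0.7360×0.2640/805) = 0.01554.
Because the samples are independent, SE_diff = √(0.02305² + 0.01554²) = 0.02780.
Using z* = 2.576 for 99%, ME = 2.576 × 0.02780 = 0.07161.
p̂₁ − p̂₂ = -0.5860; interval -0.5860 ± 0.07161 gives (-0.6576, -0.5144).

(-0.6576, -0.5144)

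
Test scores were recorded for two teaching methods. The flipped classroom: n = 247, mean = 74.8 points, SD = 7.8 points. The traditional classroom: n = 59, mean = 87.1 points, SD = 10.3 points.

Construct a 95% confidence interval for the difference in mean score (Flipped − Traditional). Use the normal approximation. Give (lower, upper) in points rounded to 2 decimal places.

(-15.10, -9.50)

Per-group SEs: s₁/√n₁ = 7.8/√247 = 0.4963, s₂/√n₂ = 10.3/√59 = 1.3409.
Unpooled SE of the difference: √(0.24631369 + 1.79801281) = 1.4298.
Margin of error = z* · SE = 1.960 × 1.4298 = 2.8024.
x̄₁ − x̄₂ = 74.8 − 87.1 = -12.3000.
CI: -12.3000 ± 2.8024 = (-15.10, -9.50).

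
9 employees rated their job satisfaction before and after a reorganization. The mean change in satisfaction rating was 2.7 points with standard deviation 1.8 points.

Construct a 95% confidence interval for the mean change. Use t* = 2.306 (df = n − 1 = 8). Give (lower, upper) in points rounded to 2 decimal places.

(1.32, 4.08)

This is a matched-pairs design, so SE = s_d/√n = 1.8/√9 = 0.6000.
Margin = 2.306 × 0.6000 = 1.3836; the interval is 2.7 ± 1.3836 = (1.32, 4.08).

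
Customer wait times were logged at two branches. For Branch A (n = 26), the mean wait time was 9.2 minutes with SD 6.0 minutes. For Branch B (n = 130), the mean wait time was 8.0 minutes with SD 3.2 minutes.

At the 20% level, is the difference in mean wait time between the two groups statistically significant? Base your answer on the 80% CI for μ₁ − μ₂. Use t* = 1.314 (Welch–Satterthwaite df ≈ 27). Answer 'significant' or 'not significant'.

not significant

SE₁ = s₁/√n₁ = 6.0/√26 = 1.1767; SE₂ = 3.2/√130 = 0.2807.
Independent samples, unequal variances: SE_diff = √(SE₁² + SE₂²) = √(1.38462289 + 0.07879249) = 1.2097.
t* = 1.314, so margin of error = 1.314 × 1.2097 = 1.5895.
Difference in means = 9.2 − 8.0 = 1.2000.
1.2000 ± 1.5895 → (-0.3895, 2.7895).
The interval (-0.3895, 2.7895) contains 0, so the difference is not significant.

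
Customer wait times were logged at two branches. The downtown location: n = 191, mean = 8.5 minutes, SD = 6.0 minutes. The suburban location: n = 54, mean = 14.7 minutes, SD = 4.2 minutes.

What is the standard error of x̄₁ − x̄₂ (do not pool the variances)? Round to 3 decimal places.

0.718

SE₁ = s₁/√n₁ = 6.0/√191 = 0.4341; SE₂ = 4.2/√54 = 0.5715.
Independent samples, unequal variances: SE_diff = √(SE₁² + SE₂²) = √(0.18844281 + 0.32661225) = 0.7177.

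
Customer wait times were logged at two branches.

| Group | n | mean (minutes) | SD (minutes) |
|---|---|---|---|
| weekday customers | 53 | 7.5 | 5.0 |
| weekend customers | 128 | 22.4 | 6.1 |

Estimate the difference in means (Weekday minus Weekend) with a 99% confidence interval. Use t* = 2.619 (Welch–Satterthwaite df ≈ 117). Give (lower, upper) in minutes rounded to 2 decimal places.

(-17.19, -12.61)

Standard errors of each mean: 5.0/√53 = 0.6868 and 6.1/√128 = 0.5392.
SE(x̄₁ − x̄₂) = √(0.6868² + 0.5392²) = 0.8732 for independent samples with unequal variances.
With t* = 2.619, the margin is 2.619 × 0.8732 = 2.2869.
x̄₁ − x̄₂ = 7.5 − 22.4 = -14.9000; the interval is -14.9000 ± 2.2869 = (-17.19, -12.61).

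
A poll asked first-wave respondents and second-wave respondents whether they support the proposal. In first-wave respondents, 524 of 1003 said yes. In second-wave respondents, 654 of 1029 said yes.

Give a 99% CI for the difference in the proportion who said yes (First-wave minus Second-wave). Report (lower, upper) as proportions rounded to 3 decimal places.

First, p̂₁ = 524/1003 = 0.5224; p̂₂ = 654/1029 = 0.6356.
The two standard errors are √(0.5224×0.4776/1003) = 0.01577 and √(0.6356×0.3644/1029) = 0.01500.
Because the samples are independent, SE_diff = √(0.01577² + 0.01500²) = 0.02176.
Using z* = 2.576 for 99%, ME = 2.576 × 0.02176 = 0.05605.
p̂₁ − p̂₂ = -0.1132; interval -0.1132 ± 0.05605 gives (-0.169, -0.057).

(-0.169, -0.057)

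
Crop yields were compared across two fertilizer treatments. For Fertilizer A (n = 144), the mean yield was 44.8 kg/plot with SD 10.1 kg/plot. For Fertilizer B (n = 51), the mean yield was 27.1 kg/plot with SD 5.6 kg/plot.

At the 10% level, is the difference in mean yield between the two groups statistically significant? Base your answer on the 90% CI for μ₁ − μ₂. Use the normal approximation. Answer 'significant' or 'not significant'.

significant

Per-group SEs: s₁/√n₁ = 10.1/√144 = 0.8417, s₂/√n₂ = 5.6/√51 = 0.7842.
Unpooled SE of the difference: √(0.70845889 + 0.61496964) = 1.1504.
Margin of error = z* · SE = 1.645 × 1.1504 = 1.8924.
x̄₁ − x̄₂ = 44.8 − 27.1 = 17.7000.
CI: 17.7000 ± 1.8924 = (15.8076, 19.5924).
The interval (15.8076, 19.5924) does not contain 0, so the difference is significant.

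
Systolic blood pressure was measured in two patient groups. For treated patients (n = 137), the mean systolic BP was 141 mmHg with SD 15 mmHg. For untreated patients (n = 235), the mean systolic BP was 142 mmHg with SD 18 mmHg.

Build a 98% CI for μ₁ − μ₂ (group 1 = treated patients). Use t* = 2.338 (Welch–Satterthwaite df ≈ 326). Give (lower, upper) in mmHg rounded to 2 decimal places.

Per-group SEs: s₁/√n₁ = 15/√137 = 1.2815, s₂/√n₂ = 18/√235 = 1.1742.
Unpooled SE of the difference: √(1.64224225 + 1.37874564) = 1.7381.
Margin of error = t* · SE = 2.338 × 1.7381 = 4.0637.
x̄₁ − x̄₂ = 141 − 142 = -1.0000.
CI: -1.0000 ± 4.0637 = (-5.06, 3.06).

(-5.06, 3.06)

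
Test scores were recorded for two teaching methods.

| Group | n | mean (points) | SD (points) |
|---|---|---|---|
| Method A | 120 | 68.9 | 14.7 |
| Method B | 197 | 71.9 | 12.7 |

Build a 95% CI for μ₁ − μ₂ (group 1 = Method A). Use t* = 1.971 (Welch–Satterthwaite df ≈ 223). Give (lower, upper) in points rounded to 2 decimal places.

(-6.19, 0.19)

SE₁ = s₁/√n₁ = 14.7/√120 = 1.3419; SE₂ = 12.7/√197 = 0.9048.
Independent samples, unequal variances: SE_diff = √(SE₁² + SE₂²) = √(1.80069561 + 0.81866304) = 1.6184.
t* = 1.971, so margin of error = 1.971 × 1.6184 = 3.1899.
Difference in means = 68.9 − 71.9 = -3.0000.
-3.0000 ± 3.1899 → (-6.19, 0.19).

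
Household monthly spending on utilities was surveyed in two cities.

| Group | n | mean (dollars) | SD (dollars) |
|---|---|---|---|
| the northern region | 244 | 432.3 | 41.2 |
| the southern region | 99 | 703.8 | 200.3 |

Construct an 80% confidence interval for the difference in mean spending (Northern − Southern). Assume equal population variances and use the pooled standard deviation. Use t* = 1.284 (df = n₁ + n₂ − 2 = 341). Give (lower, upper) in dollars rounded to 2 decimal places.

(-288.77, -254.23)

Pooled variance s_p² = [243·41.2² + 98·200.3²] / (244+99−2) = 12739.7265, so s_p = 112.8704.
SE_diff = s_p·√(1/n₁ + 1/n₂) = 112.8704·√(1/244 + 1/99) = 13.4498.
t* = 1.284; margin = 1.284 × 13.4498 = 17.2695.
Difference = 432.3 − 703.8 = -271.5000.
-271.5000 ± 17.2695 → (-288.77, -254.23).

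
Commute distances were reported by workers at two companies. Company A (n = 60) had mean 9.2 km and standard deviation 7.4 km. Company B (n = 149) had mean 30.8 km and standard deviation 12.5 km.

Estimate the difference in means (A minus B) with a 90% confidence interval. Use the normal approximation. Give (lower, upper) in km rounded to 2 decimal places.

(-23.90, -19.30)

Standard errors of each mean: 7.4/√60 = 0.9553 and 12.5/√149 = 1.0240.
SE(x̄₁ − x̄₂) = √(0.9553² + 1.0240²) = 1.4004 for independent samples with unequal variances.
With z* = 1.645, the margin is 1.645 × 1.4004 = 2.3037.
x̄₁ − x̄₂ = 9.2 − 30.8 = -21.6000; the interval is -21.6000 ± 2.3037 = (-23.90, -19.30).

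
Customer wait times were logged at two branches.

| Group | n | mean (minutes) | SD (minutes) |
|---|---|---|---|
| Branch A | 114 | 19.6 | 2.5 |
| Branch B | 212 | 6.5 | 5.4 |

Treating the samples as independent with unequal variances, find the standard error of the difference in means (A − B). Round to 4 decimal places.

0.4386

Per-group SEs: s₁/√n₁ = 2.5/√114 = 0.2341, s₂/√n₂ = 5.4/√212 = 0.3709.
Unpooled SE of the difference: √(0.05480281 + 0.13756681) = 0.4386.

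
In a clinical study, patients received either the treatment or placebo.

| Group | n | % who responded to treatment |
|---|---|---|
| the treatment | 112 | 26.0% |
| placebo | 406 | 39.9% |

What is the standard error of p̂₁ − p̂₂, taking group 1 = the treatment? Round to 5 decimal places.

The two standard errors are √(0.2600×0.7400/112) = 0.04145 and √(0.3990×0.6010/406) = 0.02430.
Because the samples are independent, SE_diff = √(0.04145² + 0.02430²) = 0.04805.

0.04805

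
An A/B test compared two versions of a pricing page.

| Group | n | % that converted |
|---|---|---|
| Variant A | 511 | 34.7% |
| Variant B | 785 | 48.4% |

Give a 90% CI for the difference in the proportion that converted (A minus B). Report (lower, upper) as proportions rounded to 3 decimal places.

The two standard errors are √(0.3470×0.6530/511) = 0.02106 and √(0.4840×0.5160/785) = 0.01784.
Because the samples are independent, SE_diff = √(0.02106² + 0.01784²) = 0.02760.
Using z* = 1.645 for 90%, ME = 1.645 × 0.02760 = 0.04540.
p̂₁ − p̂₂ = -0.1370; interval -0.1370 ± 0.04540 gives (-0.182, -0.092).

(-0.182, -0.092)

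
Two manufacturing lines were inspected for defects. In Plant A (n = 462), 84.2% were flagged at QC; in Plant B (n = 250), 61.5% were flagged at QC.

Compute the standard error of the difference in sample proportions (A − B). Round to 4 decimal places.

0.0351

The two standard errors are √(0.8420×0.1580/462) = 0.01697 and √(0.6150×0.3850/250) = 0.03077.
Because the samples are independent, SE_diff = √(0.01697² + 0.03077²) = 0.03514.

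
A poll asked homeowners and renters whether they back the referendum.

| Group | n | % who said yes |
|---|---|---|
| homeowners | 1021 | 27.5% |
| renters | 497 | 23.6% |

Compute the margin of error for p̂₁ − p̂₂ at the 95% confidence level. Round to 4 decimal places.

The two standard errors are √(0.2750×0.7250/1021) = 0.01397 and √(0.2360×0.7640/497) = 0.01905.
Because the samples are independent, SE_diff = √(0.01397² + 0.01905²) = 0.02362.
Using z* = 1.960 for 95%, ME = 1.960 × 0.02362 = 0.04630.

0.0463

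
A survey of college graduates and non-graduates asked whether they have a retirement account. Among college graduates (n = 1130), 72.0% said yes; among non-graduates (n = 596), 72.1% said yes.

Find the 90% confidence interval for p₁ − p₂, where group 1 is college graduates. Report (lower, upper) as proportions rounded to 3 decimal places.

The two standard errors are √(0.7200×0.2800/1130) = 0.01336 and √(0.7210×0.2790/596) = 0.01837.
Because the samples are independent, SE_diff = √(0.01336² + 0.01837²) = 0.02271.
Using z* = 1.645 for 90%, ME = 1.645 × 0.02271 = 0.03736.
p̂₁ − p̂₂ = -0.0010; interval -0.0010 ± 0.03736 gives (-0.038, 0.036).

(-0.038, 0.036)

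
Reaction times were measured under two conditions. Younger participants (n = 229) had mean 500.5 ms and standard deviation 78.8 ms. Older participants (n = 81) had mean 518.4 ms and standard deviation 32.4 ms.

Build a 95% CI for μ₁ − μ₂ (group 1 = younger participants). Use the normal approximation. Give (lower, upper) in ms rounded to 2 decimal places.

(-30.31, -5.49)

SE₁ = s₁/√n₁ = 78.8/√229 = 5.2073; SE₂ = 32.4/√81 = 3.6000.
Independent samples, unequal variances: SE_diff = √(SE₁² + SE₂²) = √(27.11597329 + 12.96) = 6.3306.
z* = 1.960, so margin of error = 1.960 × 6.3306 = 12.4080.
Difference in means = 500.5 − 518.4 = -17.9000.
-17.9000 ± 12.4080 → (-30.31, -5.49).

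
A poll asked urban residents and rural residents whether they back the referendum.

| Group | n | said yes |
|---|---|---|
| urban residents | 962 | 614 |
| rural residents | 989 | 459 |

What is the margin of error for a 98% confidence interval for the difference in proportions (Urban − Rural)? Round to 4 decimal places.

0.0516

Sample proportions: 614/962 = 0.6383, 459/989 = 0.4641.
Each SE is √(p̂(1−p̂)/n): √(0.6383·0.3617/962) = 0.01549 and √(0.4641·0.5359/989) = 0.01586.
SE(p̂₁ − p̂₂) = √(SE₁² + SE₂²) = √(0.0002399401 + 0.0002515396) = 0.02217, since the two samples are independent.
At 98% confidence z* = 2.326; margin = 2.326 × 0.02217 = 0.05157.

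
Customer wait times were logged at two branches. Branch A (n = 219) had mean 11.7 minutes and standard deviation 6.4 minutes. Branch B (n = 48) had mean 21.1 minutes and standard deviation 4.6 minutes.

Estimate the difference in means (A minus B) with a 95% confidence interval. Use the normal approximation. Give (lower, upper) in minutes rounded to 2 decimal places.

(-10.95, -7.85)

Per-group SEs: s₁/√n₁ = 6.4/√219 = 0.4325, s₂/√n₂ = 4.6/√48 = 0.6640.
Unpooled SE of the difference: √(0.18705625 + 0.440896) = 0.7924.
Margin of error = z* · SE = 1.960 × 0.7924 = 1.5531.
x̄₁ − x̄₂ = 11.7 − 21.1 = -9.4000.
CI: -9.4000 ± 1.5531 = (-10.95, -7.85).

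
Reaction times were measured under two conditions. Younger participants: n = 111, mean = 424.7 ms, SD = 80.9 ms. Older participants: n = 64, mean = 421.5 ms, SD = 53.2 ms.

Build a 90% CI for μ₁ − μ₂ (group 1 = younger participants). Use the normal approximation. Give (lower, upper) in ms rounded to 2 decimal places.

(-13.51, 19.91)

SE₁ = s₁/√n₁ = 80.9/√111 = 7.6787; SE₂ = 53.2/√64 = 6.6500.
Independent samples, unequal variances: SE_diff = √(SE₁² + SE₂²) = √(58.96243369 + 44.2225) = 10.1580.
z* = 1.645, so margin of error = 1.645 × 10.1580 = 16.7099.
Difference in means = 424.7 − 421.5 = 3.2000.
3.2000 ± 16.7099 → (-13.51, 19.91).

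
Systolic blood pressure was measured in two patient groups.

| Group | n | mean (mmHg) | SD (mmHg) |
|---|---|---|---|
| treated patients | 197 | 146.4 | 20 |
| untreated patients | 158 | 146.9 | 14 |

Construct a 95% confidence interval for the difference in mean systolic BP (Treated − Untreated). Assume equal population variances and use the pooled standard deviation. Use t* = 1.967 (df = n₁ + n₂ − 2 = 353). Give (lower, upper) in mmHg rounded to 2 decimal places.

(-4.19, 3.19)

s_p = √[((n₁−1)s₁² + (n₂−1)s₂²)/(n₁+n₂−2)] = √[(196·20² + 157·14²)/353] = 17.5860.
SE = 17.5860·√(1/197 + 1/158) = 1.8781.
With t* = 1.967, margin = 1.967 × 1.8781 = 3.6942.
x̄₁ − x̄₂ = 146.4 − 146.9 = -0.5000; interval -0.5000 ± 3.6942 = (-4.19, 3.19).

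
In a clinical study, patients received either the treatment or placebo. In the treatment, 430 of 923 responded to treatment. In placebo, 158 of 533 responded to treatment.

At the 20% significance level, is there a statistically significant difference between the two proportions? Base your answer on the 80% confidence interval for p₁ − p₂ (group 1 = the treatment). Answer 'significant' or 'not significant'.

significant

p̂₁ = 430/923 = 0.4659 and p̂₂ = 158/533 = 0.2964.
SE₁ = √(p̂₁(1−p̂₁)/n₁) = √(0.4659·0.5341/923) = 0.01642; SE₂ = √(0.2964·0.7036/533) = 0.01978.
Independent samples: SE of the difference = √(SE₁² + SE₂²) = √(0.0002696164 + 0.0003912484) = 0.02571.
z* for 80% confidence is 1.282, so the margin of error is 1.282 × 0.02571 = 0.03296.
Point estimate p̂₁ − p̂₂ = 0.4659 − 0.2964 = 0.1695.
0.1695 ± 0.03296 → (0.13654, 0.20246).
The interval (0.13654, 0.20246) does not contain 0, so the difference is significant.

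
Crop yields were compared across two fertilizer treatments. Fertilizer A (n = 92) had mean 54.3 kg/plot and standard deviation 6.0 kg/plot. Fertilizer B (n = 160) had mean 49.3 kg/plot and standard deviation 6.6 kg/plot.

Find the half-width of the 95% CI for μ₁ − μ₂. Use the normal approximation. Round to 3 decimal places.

1.597

Per-group SEs: s₁/√n₁ = 6.0/√92 = 0.6255, s₂/√n₂ = 6.6/√160 = 0.5218.
Unpooled SE of the difference: √(0.39125025 + 0.27227524) = 0.8146.
Margin of error = z* · SE = 1.960 × 0.8146 = 1.5966.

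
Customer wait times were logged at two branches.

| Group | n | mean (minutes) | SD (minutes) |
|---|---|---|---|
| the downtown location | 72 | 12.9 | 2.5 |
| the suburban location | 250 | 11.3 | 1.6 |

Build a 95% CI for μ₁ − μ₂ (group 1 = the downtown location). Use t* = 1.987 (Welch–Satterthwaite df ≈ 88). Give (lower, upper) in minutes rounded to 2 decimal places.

Per-group SEs: s₁/√n₁ = 2.5/√72 = 0.2946, s₂/√n₂ = 1.6/√250 = 0.1012.
Unpooled SE of the difference: √(0.08678916 + 0.01024144) = 0.3115.
Margin of error = t* · SE = 1.987 × 0.3115 = 0.6190.
x̄₁ − x̄₂ = 12.9 − 11.3 = 1.6000.
CI: 1.6000 ± 0.6190 = (0.98, 2.22).

(0.98, 2.22)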